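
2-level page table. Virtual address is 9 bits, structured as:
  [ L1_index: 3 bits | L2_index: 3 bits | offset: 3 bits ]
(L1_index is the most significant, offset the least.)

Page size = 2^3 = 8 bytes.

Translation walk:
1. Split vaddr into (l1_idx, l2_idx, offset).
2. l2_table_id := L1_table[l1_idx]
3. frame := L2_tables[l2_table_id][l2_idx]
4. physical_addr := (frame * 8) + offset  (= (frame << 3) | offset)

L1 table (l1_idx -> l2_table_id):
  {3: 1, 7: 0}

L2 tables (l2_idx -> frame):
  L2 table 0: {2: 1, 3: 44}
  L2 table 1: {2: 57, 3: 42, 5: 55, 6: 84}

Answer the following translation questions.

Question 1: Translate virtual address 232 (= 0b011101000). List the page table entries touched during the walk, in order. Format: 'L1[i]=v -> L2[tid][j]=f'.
Answer: L1[3]=1 -> L2[1][5]=55

Derivation:
vaddr = 232 = 0b011101000
Split: l1_idx=3, l2_idx=5, offset=0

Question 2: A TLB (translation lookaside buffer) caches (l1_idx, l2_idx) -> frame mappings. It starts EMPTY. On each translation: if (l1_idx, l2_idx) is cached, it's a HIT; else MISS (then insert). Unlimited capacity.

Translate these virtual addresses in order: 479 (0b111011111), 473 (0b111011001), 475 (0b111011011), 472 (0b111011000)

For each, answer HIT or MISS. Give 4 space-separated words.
vaddr=479: (7,3) not in TLB -> MISS, insert
vaddr=473: (7,3) in TLB -> HIT
vaddr=475: (7,3) in TLB -> HIT
vaddr=472: (7,3) in TLB -> HIT

Answer: MISS HIT HIT HIT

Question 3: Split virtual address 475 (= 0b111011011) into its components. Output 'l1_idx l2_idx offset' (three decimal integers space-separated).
vaddr = 475 = 0b111011011
  top 3 bits -> l1_idx = 7
  next 3 bits -> l2_idx = 3
  bottom 3 bits -> offset = 3

Answer: 7 3 3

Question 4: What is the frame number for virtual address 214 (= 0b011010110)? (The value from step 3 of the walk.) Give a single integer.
vaddr = 214: l1_idx=3, l2_idx=2
L1[3] = 1; L2[1][2] = 57

Answer: 57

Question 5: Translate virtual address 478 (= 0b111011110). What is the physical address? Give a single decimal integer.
vaddr = 478 = 0b111011110
Split: l1_idx=7, l2_idx=3, offset=6
L1[7] = 0
L2[0][3] = 44
paddr = 44 * 8 + 6 = 358

Answer: 358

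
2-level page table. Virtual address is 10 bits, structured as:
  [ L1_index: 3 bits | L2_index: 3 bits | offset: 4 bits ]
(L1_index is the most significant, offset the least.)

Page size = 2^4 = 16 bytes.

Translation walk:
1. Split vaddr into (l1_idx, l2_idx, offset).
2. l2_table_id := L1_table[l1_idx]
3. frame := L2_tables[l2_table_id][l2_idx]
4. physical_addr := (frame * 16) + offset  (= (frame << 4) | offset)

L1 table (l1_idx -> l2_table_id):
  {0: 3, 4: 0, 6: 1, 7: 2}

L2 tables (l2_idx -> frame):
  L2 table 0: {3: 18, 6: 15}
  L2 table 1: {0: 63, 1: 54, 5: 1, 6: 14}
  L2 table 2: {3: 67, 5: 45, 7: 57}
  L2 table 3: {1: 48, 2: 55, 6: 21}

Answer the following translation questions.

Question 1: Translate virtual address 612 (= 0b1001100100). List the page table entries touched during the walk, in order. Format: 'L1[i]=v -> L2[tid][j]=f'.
vaddr = 612 = 0b1001100100
Split: l1_idx=4, l2_idx=6, offset=4

Answer: L1[4]=0 -> L2[0][6]=15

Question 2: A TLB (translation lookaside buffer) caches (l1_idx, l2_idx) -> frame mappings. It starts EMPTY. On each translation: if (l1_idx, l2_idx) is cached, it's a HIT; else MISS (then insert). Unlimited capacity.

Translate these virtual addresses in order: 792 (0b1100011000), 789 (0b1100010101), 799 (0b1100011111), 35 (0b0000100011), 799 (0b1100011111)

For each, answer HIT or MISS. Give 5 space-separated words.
Answer: MISS HIT HIT MISS HIT

Derivation:
vaddr=792: (6,1) not in TLB -> MISS, insert
vaddr=789: (6,1) in TLB -> HIT
vaddr=799: (6,1) in TLB -> HIT
vaddr=35: (0,2) not in TLB -> MISS, insert
vaddr=799: (6,1) in TLB -> HIT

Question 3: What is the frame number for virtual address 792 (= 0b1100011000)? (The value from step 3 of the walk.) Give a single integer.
vaddr = 792: l1_idx=6, l2_idx=1
L1[6] = 1; L2[1][1] = 54

Answer: 54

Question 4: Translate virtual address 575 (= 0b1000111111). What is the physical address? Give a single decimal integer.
vaddr = 575 = 0b1000111111
Split: l1_idx=4, l2_idx=3, offset=15
L1[4] = 0
L2[0][3] = 18
paddr = 18 * 16 + 15 = 303

Answer: 303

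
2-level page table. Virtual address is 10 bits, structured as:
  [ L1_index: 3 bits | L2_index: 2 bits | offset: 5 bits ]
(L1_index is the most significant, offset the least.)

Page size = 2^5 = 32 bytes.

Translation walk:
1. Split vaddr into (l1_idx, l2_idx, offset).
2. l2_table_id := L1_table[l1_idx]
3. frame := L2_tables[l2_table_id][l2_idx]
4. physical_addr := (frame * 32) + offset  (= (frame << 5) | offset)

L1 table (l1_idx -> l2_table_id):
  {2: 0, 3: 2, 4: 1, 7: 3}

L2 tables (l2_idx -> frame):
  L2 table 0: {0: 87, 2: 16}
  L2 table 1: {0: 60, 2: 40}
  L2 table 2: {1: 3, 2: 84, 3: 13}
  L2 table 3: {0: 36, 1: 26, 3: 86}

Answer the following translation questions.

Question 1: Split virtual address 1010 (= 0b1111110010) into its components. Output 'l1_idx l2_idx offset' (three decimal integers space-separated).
Answer: 7 3 18

Derivation:
vaddr = 1010 = 0b1111110010
  top 3 bits -> l1_idx = 7
  next 2 bits -> l2_idx = 3
  bottom 5 bits -> offset = 18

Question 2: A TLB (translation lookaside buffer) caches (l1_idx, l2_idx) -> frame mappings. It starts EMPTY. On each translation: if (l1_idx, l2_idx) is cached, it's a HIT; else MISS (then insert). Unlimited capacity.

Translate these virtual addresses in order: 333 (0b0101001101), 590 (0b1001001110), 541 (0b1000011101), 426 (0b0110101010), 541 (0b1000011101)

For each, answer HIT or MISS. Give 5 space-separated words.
vaddr=333: (2,2) not in TLB -> MISS, insert
vaddr=590: (4,2) not in TLB -> MISS, insert
vaddr=541: (4,0) not in TLB -> MISS, insert
vaddr=426: (3,1) not in TLB -> MISS, insert
vaddr=541: (4,0) in TLB -> HIT

Answer: MISS MISS MISS MISS HIT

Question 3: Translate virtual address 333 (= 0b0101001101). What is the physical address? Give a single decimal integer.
Answer: 525

Derivation:
vaddr = 333 = 0b0101001101
Split: l1_idx=2, l2_idx=2, offset=13
L1[2] = 0
L2[0][2] = 16
paddr = 16 * 32 + 13 = 525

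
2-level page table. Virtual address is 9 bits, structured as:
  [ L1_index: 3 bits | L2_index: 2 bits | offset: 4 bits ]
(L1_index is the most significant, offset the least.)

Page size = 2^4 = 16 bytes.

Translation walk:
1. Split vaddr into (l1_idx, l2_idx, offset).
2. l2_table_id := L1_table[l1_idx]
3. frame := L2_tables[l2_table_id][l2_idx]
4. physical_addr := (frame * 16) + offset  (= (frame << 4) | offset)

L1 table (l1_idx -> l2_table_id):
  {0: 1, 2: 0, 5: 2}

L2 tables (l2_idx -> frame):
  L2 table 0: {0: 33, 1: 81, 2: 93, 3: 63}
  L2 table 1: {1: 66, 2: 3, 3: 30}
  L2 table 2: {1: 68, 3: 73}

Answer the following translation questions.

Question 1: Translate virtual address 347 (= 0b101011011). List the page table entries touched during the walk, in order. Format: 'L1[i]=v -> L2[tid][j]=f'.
vaddr = 347 = 0b101011011
Split: l1_idx=5, l2_idx=1, offset=11

Answer: L1[5]=2 -> L2[2][1]=68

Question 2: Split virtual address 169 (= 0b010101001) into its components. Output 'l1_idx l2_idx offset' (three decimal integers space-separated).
Answer: 2 2 9

Derivation:
vaddr = 169 = 0b010101001
  top 3 bits -> l1_idx = 2
  next 2 bits -> l2_idx = 2
  bottom 4 bits -> offset = 9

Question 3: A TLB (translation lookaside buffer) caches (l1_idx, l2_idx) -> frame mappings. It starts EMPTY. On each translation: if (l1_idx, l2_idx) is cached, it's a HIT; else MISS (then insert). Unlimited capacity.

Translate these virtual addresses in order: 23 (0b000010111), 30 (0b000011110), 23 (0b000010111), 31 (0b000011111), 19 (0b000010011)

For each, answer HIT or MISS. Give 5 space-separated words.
vaddr=23: (0,1) not in TLB -> MISS, insert
vaddr=30: (0,1) in TLB -> HIT
vaddr=23: (0,1) in TLB -> HIT
vaddr=31: (0,1) in TLB -> HIT
vaddr=19: (0,1) in TLB -> HIT

Answer: MISS HIT HIT HIT HIT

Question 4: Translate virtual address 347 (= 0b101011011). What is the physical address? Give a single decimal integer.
Answer: 1099

Derivation:
vaddr = 347 = 0b101011011
Split: l1_idx=5, l2_idx=1, offset=11
L1[5] = 2
L2[2][1] = 68
paddr = 68 * 16 + 11 = 1099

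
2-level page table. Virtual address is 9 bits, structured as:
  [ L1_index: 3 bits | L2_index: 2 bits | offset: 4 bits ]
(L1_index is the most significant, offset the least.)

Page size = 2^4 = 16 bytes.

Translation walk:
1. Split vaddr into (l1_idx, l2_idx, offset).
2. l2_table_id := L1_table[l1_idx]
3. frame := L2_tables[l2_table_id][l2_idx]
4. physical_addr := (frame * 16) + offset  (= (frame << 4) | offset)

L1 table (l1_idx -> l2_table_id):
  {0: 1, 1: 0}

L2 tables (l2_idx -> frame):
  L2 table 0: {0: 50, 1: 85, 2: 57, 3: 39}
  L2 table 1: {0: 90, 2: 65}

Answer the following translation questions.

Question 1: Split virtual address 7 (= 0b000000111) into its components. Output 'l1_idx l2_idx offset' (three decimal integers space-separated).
Answer: 0 0 7

Derivation:
vaddr = 7 = 0b000000111
  top 3 bits -> l1_idx = 0
  next 2 bits -> l2_idx = 0
  bottom 4 bits -> offset = 7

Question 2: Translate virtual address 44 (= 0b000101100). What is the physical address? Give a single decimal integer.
vaddr = 44 = 0b000101100
Split: l1_idx=0, l2_idx=2, offset=12
L1[0] = 1
L2[1][2] = 65
paddr = 65 * 16 + 12 = 1052

Answer: 1052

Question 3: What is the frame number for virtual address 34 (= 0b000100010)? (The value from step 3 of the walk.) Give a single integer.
Answer: 65

Derivation:
vaddr = 34: l1_idx=0, l2_idx=2
L1[0] = 1; L2[1][2] = 65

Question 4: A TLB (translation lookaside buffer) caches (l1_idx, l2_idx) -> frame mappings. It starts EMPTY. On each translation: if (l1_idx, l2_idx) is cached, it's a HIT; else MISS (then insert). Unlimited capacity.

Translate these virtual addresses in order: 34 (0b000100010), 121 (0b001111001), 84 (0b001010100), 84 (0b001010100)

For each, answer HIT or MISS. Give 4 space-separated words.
Answer: MISS MISS MISS HIT

Derivation:
vaddr=34: (0,2) not in TLB -> MISS, insert
vaddr=121: (1,3) not in TLB -> MISS, insert
vaddr=84: (1,1) not in TLB -> MISS, insert
vaddr=84: (1,1) in TLB -> HIT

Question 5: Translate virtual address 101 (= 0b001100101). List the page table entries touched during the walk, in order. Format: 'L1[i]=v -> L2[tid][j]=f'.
vaddr = 101 = 0b001100101
Split: l1_idx=1, l2_idx=2, offset=5

Answer: L1[1]=0 -> L2[0][2]=57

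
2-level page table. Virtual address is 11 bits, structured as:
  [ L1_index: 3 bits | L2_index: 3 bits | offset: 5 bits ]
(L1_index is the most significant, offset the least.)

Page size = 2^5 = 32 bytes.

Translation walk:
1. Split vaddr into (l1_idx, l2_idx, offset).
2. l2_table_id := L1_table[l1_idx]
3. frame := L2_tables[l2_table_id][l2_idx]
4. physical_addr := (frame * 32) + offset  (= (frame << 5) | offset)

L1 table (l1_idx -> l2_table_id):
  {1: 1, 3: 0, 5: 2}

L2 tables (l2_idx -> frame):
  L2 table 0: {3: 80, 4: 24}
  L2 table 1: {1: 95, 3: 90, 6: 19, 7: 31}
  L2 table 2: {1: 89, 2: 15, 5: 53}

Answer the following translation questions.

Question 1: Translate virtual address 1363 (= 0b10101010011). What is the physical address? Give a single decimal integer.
vaddr = 1363 = 0b10101010011
Split: l1_idx=5, l2_idx=2, offset=19
L1[5] = 2
L2[2][2] = 15
paddr = 15 * 32 + 19 = 499

Answer: 499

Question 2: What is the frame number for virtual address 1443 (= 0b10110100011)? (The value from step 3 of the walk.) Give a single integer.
vaddr = 1443: l1_idx=5, l2_idx=5
L1[5] = 2; L2[2][5] = 53

Answer: 53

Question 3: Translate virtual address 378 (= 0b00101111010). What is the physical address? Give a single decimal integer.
vaddr = 378 = 0b00101111010
Split: l1_idx=1, l2_idx=3, offset=26
L1[1] = 1
L2[1][3] = 90
paddr = 90 * 32 + 26 = 2906

Answer: 2906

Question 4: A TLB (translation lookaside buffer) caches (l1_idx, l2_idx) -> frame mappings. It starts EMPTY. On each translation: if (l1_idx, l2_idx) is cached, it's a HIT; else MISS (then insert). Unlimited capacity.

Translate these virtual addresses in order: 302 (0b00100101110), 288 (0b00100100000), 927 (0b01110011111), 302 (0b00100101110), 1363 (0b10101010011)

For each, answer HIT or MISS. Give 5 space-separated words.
vaddr=302: (1,1) not in TLB -> MISS, insert
vaddr=288: (1,1) in TLB -> HIT
vaddr=927: (3,4) not in TLB -> MISS, insert
vaddr=302: (1,1) in TLB -> HIT
vaddr=1363: (5,2) not in TLB -> MISS, insert

Answer: MISS HIT MISS HIT MISS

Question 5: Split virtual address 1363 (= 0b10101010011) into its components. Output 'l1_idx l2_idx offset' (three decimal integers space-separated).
vaddr = 1363 = 0b10101010011
  top 3 bits -> l1_idx = 5
  next 3 bits -> l2_idx = 2
  bottom 5 bits -> offset = 19

Answer: 5 2 19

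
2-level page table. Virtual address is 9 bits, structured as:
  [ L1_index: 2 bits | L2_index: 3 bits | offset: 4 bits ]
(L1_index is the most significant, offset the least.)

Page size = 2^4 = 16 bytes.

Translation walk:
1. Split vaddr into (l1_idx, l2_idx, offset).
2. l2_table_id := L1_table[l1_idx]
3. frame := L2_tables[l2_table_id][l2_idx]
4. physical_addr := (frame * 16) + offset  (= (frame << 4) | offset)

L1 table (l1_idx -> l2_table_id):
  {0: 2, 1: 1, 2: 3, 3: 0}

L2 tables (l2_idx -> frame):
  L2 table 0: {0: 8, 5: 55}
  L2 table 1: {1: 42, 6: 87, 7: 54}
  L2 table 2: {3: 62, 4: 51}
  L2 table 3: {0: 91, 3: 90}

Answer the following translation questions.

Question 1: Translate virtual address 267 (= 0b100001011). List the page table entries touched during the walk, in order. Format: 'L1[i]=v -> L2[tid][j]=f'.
Answer: L1[2]=3 -> L2[3][0]=91

Derivation:
vaddr = 267 = 0b100001011
Split: l1_idx=2, l2_idx=0, offset=11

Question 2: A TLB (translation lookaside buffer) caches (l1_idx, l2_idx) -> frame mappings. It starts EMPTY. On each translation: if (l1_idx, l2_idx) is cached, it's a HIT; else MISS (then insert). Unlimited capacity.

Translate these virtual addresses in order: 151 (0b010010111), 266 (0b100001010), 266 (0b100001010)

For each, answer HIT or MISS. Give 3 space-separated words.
Answer: MISS MISS HIT

Derivation:
vaddr=151: (1,1) not in TLB -> MISS, insert
vaddr=266: (2,0) not in TLB -> MISS, insert
vaddr=266: (2,0) in TLB -> HIT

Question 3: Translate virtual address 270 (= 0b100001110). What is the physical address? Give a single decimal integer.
Answer: 1470

Derivation:
vaddr = 270 = 0b100001110
Split: l1_idx=2, l2_idx=0, offset=14
L1[2] = 3
L2[3][0] = 91
paddr = 91 * 16 + 14 = 1470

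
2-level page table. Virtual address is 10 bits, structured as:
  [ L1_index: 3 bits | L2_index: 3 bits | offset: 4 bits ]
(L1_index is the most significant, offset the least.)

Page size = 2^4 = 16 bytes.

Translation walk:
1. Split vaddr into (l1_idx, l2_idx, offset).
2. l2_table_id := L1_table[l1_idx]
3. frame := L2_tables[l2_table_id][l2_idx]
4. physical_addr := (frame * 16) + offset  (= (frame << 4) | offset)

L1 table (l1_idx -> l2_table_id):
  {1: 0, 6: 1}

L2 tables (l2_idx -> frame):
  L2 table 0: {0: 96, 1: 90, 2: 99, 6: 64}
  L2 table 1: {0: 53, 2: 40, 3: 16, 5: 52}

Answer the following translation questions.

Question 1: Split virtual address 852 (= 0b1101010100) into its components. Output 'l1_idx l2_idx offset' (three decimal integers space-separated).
Answer: 6 5 4

Derivation:
vaddr = 852 = 0b1101010100
  top 3 bits -> l1_idx = 6
  next 3 bits -> l2_idx = 5
  bottom 4 bits -> offset = 4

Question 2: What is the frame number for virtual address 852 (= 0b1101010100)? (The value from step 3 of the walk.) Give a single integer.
vaddr = 852: l1_idx=6, l2_idx=5
L1[6] = 1; L2[1][5] = 52

Answer: 52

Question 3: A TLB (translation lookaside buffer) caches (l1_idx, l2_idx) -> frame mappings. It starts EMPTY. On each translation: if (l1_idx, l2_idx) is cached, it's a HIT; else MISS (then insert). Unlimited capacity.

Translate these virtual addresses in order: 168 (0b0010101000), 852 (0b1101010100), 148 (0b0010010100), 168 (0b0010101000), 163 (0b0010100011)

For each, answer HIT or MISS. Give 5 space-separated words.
Answer: MISS MISS MISS HIT HIT

Derivation:
vaddr=168: (1,2) not in TLB -> MISS, insert
vaddr=852: (6,5) not in TLB -> MISS, insert
vaddr=148: (1,1) not in TLB -> MISS, insert
vaddr=168: (1,2) in TLB -> HIT
vaddr=163: (1,2) in TLB -> HIT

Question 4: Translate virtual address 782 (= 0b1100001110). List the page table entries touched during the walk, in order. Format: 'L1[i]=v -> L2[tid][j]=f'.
vaddr = 782 = 0b1100001110
Split: l1_idx=6, l2_idx=0, offset=14

Answer: L1[6]=1 -> L2[1][0]=53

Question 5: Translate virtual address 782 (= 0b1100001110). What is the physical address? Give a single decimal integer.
Answer: 862

Derivation:
vaddr = 782 = 0b1100001110
Split: l1_idx=6, l2_idx=0, offset=14
L1[6] = 1
L2[1][0] = 53
paddr = 53 * 16 + 14 = 862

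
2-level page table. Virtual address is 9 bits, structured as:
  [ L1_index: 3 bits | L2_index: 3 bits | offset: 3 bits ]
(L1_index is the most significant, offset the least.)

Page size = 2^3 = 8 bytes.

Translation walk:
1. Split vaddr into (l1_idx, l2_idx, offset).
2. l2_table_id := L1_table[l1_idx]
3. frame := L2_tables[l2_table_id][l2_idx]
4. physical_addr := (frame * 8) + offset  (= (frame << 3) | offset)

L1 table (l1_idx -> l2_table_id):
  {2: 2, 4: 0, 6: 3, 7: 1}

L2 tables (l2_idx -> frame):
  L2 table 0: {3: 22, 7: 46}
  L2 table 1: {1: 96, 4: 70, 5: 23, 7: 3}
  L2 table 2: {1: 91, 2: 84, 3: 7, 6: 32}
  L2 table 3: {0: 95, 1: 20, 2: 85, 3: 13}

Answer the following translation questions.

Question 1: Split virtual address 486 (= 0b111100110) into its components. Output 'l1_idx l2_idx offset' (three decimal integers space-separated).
Answer: 7 4 6

Derivation:
vaddr = 486 = 0b111100110
  top 3 bits -> l1_idx = 7
  next 3 bits -> l2_idx = 4
  bottom 3 bits -> offset = 6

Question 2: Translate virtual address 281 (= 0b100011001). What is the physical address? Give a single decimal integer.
Answer: 177

Derivation:
vaddr = 281 = 0b100011001
Split: l1_idx=4, l2_idx=3, offset=1
L1[4] = 0
L2[0][3] = 22
paddr = 22 * 8 + 1 = 177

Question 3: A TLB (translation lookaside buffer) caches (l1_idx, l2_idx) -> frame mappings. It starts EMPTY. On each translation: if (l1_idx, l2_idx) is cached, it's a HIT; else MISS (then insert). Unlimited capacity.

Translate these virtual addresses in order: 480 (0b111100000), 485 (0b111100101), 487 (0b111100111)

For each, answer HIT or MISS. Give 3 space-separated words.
vaddr=480: (7,4) not in TLB -> MISS, insert
vaddr=485: (7,4) in TLB -> HIT
vaddr=487: (7,4) in TLB -> HIT

Answer: MISS HIT HIT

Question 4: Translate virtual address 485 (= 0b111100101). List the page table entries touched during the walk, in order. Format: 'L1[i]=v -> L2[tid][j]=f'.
vaddr = 485 = 0b111100101
Split: l1_idx=7, l2_idx=4, offset=5

Answer: L1[7]=1 -> L2[1][4]=70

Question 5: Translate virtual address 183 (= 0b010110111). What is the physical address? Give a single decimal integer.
Answer: 263

Derivation:
vaddr = 183 = 0b010110111
Split: l1_idx=2, l2_idx=6, offset=7
L1[2] = 2
L2[2][6] = 32
paddr = 32 * 8 + 7 = 263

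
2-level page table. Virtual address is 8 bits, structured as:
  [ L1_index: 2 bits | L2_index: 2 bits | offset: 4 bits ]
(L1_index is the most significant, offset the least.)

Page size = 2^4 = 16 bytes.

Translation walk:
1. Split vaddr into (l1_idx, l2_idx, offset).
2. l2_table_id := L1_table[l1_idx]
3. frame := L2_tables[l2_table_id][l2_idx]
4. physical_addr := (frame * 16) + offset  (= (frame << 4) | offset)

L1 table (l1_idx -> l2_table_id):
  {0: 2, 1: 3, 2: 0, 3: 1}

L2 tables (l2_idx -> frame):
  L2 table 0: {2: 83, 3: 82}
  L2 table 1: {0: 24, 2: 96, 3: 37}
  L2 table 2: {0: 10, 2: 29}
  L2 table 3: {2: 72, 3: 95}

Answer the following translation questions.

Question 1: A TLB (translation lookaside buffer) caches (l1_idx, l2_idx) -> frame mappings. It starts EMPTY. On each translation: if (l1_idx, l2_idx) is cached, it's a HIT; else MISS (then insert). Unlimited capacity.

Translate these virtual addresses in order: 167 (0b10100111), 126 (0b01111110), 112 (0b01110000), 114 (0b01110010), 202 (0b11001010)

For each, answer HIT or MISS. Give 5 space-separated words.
vaddr=167: (2,2) not in TLB -> MISS, insert
vaddr=126: (1,3) not in TLB -> MISS, insert
vaddr=112: (1,3) in TLB -> HIT
vaddr=114: (1,3) in TLB -> HIT
vaddr=202: (3,0) not in TLB -> MISS, insert

Answer: MISS MISS HIT HIT MISS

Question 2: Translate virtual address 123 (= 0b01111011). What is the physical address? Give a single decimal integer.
vaddr = 123 = 0b01111011
Split: l1_idx=1, l2_idx=3, offset=11
L1[1] = 3
L2[3][3] = 95
paddr = 95 * 16 + 11 = 1531

Answer: 1531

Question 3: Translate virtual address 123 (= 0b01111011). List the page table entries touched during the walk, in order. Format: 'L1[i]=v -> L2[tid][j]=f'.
Answer: L1[1]=3 -> L2[3][3]=95

Derivation:
vaddr = 123 = 0b01111011
Split: l1_idx=1, l2_idx=3, offset=11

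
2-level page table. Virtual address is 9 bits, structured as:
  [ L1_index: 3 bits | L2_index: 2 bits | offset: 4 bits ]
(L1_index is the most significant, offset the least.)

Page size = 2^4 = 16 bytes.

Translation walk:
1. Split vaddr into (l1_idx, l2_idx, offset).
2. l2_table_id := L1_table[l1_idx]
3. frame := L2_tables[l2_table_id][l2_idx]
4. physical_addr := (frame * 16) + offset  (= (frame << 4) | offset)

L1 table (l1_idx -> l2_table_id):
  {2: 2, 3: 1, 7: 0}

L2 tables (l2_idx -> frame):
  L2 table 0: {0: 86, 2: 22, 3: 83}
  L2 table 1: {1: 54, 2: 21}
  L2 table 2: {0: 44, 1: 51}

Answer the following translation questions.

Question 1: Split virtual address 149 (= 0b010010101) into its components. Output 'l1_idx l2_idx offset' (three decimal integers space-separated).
Answer: 2 1 5

Derivation:
vaddr = 149 = 0b010010101
  top 3 bits -> l1_idx = 2
  next 2 bits -> l2_idx = 1
  bottom 4 bits -> offset = 5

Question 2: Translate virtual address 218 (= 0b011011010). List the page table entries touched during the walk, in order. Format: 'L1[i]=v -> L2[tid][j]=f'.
Answer: L1[3]=1 -> L2[1][1]=54

Derivation:
vaddr = 218 = 0b011011010
Split: l1_idx=3, l2_idx=1, offset=10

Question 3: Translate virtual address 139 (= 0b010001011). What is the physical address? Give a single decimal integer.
Answer: 715

Derivation:
vaddr = 139 = 0b010001011
Split: l1_idx=2, l2_idx=0, offset=11
L1[2] = 2
L2[2][0] = 44
paddr = 44 * 16 + 11 = 715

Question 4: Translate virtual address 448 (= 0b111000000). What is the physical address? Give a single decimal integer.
vaddr = 448 = 0b111000000
Split: l1_idx=7, l2_idx=0, offset=0
L1[7] = 0
L2[0][0] = 86
paddr = 86 * 16 + 0 = 1376

Answer: 1376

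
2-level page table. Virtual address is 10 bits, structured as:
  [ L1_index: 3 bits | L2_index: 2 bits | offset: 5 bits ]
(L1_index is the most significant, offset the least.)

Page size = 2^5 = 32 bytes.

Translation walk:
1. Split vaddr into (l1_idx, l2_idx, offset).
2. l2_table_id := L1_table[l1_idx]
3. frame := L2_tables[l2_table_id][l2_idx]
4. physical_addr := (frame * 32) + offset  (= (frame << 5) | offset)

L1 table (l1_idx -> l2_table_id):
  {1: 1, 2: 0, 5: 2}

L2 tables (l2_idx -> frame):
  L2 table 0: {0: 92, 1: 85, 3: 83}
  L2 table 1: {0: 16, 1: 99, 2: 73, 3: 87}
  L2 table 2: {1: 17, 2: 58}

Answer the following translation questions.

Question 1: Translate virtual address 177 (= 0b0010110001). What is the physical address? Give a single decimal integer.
vaddr = 177 = 0b0010110001
Split: l1_idx=1, l2_idx=1, offset=17
L1[1] = 1
L2[1][1] = 99
paddr = 99 * 32 + 17 = 3185

Answer: 3185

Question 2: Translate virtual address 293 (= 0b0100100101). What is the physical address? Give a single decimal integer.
Answer: 2725

Derivation:
vaddr = 293 = 0b0100100101
Split: l1_idx=2, l2_idx=1, offset=5
L1[2] = 0
L2[0][1] = 85
paddr = 85 * 32 + 5 = 2725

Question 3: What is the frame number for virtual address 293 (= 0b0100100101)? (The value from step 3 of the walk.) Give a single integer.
vaddr = 293: l1_idx=2, l2_idx=1
L1[2] = 0; L2[0][1] = 85

Answer: 85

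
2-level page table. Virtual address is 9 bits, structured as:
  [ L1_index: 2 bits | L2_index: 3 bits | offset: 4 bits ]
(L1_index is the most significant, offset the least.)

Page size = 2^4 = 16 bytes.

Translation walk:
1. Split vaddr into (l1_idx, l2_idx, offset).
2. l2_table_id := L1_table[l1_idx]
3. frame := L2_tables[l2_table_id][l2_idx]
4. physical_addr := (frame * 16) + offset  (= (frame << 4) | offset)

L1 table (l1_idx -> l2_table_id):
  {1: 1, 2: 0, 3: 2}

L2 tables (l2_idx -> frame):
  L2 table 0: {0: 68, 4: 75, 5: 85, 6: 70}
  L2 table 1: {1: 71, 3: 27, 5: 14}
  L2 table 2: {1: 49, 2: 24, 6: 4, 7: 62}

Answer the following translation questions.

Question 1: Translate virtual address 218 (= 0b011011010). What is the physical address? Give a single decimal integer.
Answer: 234

Derivation:
vaddr = 218 = 0b011011010
Split: l1_idx=1, l2_idx=5, offset=10
L1[1] = 1
L2[1][5] = 14
paddr = 14 * 16 + 10 = 234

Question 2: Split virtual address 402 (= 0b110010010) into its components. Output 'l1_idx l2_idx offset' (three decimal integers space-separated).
Answer: 3 1 2

Derivation:
vaddr = 402 = 0b110010010
  top 2 bits -> l1_idx = 3
  next 3 bits -> l2_idx = 1
  bottom 4 bits -> offset = 2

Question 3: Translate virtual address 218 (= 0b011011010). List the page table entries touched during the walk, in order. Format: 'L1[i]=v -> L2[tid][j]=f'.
vaddr = 218 = 0b011011010
Split: l1_idx=1, l2_idx=5, offset=10

Answer: L1[1]=1 -> L2[1][5]=14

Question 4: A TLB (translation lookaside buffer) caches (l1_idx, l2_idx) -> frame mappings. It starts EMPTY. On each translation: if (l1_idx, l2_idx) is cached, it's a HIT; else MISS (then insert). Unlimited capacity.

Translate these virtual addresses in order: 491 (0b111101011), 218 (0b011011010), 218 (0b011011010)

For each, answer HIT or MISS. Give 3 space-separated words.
Answer: MISS MISS HIT

Derivation:
vaddr=491: (3,6) not in TLB -> MISS, insert
vaddr=218: (1,5) not in TLB -> MISS, insert
vaddr=218: (1,5) in TLB -> HIT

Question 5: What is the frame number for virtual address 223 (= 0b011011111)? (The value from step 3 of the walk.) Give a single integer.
vaddr = 223: l1_idx=1, l2_idx=5
L1[1] = 1; L2[1][5] = 14

Answer: 14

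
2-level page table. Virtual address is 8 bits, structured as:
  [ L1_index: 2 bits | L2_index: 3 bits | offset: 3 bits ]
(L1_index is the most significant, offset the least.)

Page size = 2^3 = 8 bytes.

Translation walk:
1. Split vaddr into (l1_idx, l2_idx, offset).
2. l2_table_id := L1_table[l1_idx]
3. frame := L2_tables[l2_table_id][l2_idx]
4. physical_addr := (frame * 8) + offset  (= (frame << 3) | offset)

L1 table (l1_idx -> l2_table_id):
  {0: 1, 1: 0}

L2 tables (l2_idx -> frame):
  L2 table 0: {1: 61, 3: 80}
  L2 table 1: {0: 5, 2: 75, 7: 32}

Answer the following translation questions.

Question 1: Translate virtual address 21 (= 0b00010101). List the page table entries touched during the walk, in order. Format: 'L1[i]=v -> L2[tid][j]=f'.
Answer: L1[0]=1 -> L2[1][2]=75

Derivation:
vaddr = 21 = 0b00010101
Split: l1_idx=0, l2_idx=2, offset=5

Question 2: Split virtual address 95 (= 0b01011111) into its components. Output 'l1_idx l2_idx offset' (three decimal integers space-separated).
Answer: 1 3 7

Derivation:
vaddr = 95 = 0b01011111
  top 2 bits -> l1_idx = 1
  next 3 bits -> l2_idx = 3
  bottom 3 bits -> offset = 7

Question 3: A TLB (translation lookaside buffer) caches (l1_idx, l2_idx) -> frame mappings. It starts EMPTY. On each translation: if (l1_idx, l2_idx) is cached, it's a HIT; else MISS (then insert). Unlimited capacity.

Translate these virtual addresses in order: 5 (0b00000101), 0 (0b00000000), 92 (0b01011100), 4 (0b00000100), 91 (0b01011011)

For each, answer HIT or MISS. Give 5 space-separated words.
vaddr=5: (0,0) not in TLB -> MISS, insert
vaddr=0: (0,0) in TLB -> HIT
vaddr=92: (1,3) not in TLB -> MISS, insert
vaddr=4: (0,0) in TLB -> HIT
vaddr=91: (1,3) in TLB -> HIT

Answer: MISS HIT MISS HIT HIT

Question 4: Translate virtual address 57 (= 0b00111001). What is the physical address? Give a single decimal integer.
vaddr = 57 = 0b00111001
Split: l1_idx=0, l2_idx=7, offset=1
L1[0] = 1
L2[1][7] = 32
paddr = 32 * 8 + 1 = 257

Answer: 257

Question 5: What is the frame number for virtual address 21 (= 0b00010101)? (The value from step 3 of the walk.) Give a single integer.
vaddr = 21: l1_idx=0, l2_idx=2
L1[0] = 1; L2[1][2] = 75

Answer: 75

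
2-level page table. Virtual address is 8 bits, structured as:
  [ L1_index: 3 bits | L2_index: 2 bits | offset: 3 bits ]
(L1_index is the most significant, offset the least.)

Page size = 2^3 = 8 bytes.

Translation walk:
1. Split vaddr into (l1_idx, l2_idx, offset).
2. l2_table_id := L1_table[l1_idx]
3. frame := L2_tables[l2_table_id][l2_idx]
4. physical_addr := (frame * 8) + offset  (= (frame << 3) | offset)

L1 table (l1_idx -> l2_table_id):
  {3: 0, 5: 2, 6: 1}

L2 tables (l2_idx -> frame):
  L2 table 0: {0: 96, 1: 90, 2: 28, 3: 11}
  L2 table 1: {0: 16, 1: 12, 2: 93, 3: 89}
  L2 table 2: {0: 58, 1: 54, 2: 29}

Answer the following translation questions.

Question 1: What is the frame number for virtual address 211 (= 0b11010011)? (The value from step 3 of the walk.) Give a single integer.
Answer: 93

Derivation:
vaddr = 211: l1_idx=6, l2_idx=2
L1[6] = 1; L2[1][2] = 93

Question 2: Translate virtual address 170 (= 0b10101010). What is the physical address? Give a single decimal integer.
Answer: 434

Derivation:
vaddr = 170 = 0b10101010
Split: l1_idx=5, l2_idx=1, offset=2
L1[5] = 2
L2[2][1] = 54
paddr = 54 * 8 + 2 = 434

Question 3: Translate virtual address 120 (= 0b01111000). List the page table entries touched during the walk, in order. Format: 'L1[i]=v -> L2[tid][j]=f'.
vaddr = 120 = 0b01111000
Split: l1_idx=3, l2_idx=3, offset=0

Answer: L1[3]=0 -> L2[0][3]=11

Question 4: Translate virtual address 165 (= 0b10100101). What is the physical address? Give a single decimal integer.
vaddr = 165 = 0b10100101
Split: l1_idx=5, l2_idx=0, offset=5
L1[5] = 2
L2[2][0] = 58
paddr = 58 * 8 + 5 = 469

Answer: 469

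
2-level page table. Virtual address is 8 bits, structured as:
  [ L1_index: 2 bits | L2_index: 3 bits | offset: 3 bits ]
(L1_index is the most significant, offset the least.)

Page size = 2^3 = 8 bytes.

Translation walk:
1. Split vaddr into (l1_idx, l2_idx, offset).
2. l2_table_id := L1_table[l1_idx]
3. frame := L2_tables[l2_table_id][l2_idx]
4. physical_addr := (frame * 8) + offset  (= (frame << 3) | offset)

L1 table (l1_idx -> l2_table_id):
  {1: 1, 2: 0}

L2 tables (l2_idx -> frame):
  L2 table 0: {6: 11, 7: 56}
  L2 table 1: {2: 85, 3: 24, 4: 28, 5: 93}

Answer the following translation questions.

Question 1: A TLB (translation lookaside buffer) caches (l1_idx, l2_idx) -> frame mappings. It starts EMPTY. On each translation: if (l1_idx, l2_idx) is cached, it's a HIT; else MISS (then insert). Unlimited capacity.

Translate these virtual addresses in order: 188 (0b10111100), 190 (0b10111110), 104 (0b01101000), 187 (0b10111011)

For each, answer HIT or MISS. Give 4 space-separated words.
Answer: MISS HIT MISS HIT

Derivation:
vaddr=188: (2,7) not in TLB -> MISS, insert
vaddr=190: (2,7) in TLB -> HIT
vaddr=104: (1,5) not in TLB -> MISS, insert
vaddr=187: (2,7) in TLB -> HIT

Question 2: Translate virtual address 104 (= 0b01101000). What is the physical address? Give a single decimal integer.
vaddr = 104 = 0b01101000
Split: l1_idx=1, l2_idx=5, offset=0
L1[1] = 1
L2[1][5] = 93
paddr = 93 * 8 + 0 = 744

Answer: 744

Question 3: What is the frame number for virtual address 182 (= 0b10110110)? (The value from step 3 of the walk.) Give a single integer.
Answer: 11

Derivation:
vaddr = 182: l1_idx=2, l2_idx=6
L1[2] = 0; L2[0][6] = 11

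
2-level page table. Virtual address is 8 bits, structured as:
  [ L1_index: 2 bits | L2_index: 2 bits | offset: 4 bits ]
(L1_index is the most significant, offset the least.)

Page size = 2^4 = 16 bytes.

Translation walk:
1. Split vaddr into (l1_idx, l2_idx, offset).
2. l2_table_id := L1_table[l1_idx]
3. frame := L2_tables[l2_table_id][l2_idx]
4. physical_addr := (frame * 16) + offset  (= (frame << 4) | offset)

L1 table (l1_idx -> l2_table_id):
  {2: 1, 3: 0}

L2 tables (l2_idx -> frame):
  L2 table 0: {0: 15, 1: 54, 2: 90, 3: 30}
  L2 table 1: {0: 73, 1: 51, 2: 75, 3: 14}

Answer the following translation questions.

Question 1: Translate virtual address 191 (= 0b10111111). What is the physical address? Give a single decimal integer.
Answer: 239

Derivation:
vaddr = 191 = 0b10111111
Split: l1_idx=2, l2_idx=3, offset=15
L1[2] = 1
L2[1][3] = 14
paddr = 14 * 16 + 15 = 239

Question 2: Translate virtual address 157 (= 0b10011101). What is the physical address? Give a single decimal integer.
vaddr = 157 = 0b10011101
Split: l1_idx=2, l2_idx=1, offset=13
L1[2] = 1
L2[1][1] = 51
paddr = 51 * 16 + 13 = 829

Answer: 829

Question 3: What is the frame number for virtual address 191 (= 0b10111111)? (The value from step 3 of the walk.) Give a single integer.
Answer: 14

Derivation:
vaddr = 191: l1_idx=2, l2_idx=3
L1[2] = 1; L2[1][3] = 14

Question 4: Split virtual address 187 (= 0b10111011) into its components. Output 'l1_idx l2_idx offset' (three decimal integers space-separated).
Answer: 2 3 11

Derivation:
vaddr = 187 = 0b10111011
  top 2 bits -> l1_idx = 2
  next 2 bits -> l2_idx = 3
  bottom 4 bits -> offset = 11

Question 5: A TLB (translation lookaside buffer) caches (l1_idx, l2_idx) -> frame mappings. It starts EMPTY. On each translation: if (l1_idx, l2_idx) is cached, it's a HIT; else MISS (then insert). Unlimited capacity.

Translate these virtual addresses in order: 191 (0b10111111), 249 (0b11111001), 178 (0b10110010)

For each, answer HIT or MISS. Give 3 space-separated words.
vaddr=191: (2,3) not in TLB -> MISS, insert
vaddr=249: (3,3) not in TLB -> MISS, insert
vaddr=178: (2,3) in TLB -> HIT

Answer: MISS MISS HIT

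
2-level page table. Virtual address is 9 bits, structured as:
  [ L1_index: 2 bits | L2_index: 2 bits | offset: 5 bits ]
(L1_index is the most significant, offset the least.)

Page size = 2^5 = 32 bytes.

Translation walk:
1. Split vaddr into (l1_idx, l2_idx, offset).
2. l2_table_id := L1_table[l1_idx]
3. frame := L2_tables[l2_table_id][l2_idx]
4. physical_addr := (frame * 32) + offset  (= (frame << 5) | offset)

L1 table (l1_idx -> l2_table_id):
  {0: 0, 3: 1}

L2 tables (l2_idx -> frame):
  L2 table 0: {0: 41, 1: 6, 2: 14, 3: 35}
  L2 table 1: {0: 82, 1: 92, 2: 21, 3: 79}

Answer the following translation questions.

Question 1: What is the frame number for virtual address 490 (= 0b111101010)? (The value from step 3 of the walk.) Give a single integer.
vaddr = 490: l1_idx=3, l2_idx=3
L1[3] = 1; L2[1][3] = 79

Answer: 79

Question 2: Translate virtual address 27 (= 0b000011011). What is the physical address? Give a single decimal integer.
Answer: 1339

Derivation:
vaddr = 27 = 0b000011011
Split: l1_idx=0, l2_idx=0, offset=27
L1[0] = 0
L2[0][0] = 41
paddr = 41 * 32 + 27 = 1339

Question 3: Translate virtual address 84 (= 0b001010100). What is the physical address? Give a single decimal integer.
Answer: 468

Derivation:
vaddr = 84 = 0b001010100
Split: l1_idx=0, l2_idx=2, offset=20
L1[0] = 0
L2[0][2] = 14
paddr = 14 * 32 + 20 = 468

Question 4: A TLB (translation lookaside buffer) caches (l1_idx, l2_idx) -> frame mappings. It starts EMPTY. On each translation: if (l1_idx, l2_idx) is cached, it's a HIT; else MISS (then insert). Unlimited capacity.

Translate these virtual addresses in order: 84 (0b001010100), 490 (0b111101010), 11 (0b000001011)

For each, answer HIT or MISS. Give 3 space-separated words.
vaddr=84: (0,2) not in TLB -> MISS, insert
vaddr=490: (3,3) not in TLB -> MISS, insert
vaddr=11: (0,0) not in TLB -> MISS, insert

Answer: MISS MISS MISS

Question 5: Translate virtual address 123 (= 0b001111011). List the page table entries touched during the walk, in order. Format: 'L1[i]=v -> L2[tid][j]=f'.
Answer: L1[0]=0 -> L2[0][3]=35

Derivation:
vaddr = 123 = 0b001111011
Split: l1_idx=0, l2_idx=3, offset=27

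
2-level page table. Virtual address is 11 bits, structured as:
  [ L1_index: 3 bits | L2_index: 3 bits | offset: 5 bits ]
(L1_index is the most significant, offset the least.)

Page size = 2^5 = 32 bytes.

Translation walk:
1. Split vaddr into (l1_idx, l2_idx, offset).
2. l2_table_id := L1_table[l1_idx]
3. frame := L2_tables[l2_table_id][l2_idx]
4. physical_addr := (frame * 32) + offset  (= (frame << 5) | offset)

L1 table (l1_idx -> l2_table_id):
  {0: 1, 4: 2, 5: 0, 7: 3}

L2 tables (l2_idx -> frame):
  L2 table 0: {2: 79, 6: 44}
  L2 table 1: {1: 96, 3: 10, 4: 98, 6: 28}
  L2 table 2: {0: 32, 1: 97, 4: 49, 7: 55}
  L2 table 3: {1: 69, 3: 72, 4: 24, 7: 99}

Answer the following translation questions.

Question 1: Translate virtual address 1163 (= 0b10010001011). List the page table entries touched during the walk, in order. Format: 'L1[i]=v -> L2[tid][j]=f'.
vaddr = 1163 = 0b10010001011
Split: l1_idx=4, l2_idx=4, offset=11

Answer: L1[4]=2 -> L2[2][4]=49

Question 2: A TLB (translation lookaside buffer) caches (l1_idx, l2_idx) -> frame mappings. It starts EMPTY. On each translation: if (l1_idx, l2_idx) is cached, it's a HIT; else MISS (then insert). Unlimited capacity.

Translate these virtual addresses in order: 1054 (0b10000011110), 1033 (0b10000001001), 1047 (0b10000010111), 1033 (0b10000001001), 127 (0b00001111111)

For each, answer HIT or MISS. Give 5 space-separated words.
Answer: MISS HIT HIT HIT MISS

Derivation:
vaddr=1054: (4,0) not in TLB -> MISS, insert
vaddr=1033: (4,0) in TLB -> HIT
vaddr=1047: (4,0) in TLB -> HIT
vaddr=1033: (4,0) in TLB -> HIT
vaddr=127: (0,3) not in TLB -> MISS, insert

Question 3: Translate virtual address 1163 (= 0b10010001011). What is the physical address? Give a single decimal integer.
vaddr = 1163 = 0b10010001011
Split: l1_idx=4, l2_idx=4, offset=11
L1[4] = 2
L2[2][4] = 49
paddr = 49 * 32 + 11 = 1579

Answer: 1579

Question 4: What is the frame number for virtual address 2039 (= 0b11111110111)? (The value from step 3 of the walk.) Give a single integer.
Answer: 99

Derivation:
vaddr = 2039: l1_idx=7, l2_idx=7
L1[7] = 3; L2[3][7] = 99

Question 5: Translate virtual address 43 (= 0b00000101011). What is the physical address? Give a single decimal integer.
Answer: 3083

Derivation:
vaddr = 43 = 0b00000101011
Split: l1_idx=0, l2_idx=1, offset=11
L1[0] = 1
L2[1][1] = 96
paddr = 96 * 32 + 11 = 3083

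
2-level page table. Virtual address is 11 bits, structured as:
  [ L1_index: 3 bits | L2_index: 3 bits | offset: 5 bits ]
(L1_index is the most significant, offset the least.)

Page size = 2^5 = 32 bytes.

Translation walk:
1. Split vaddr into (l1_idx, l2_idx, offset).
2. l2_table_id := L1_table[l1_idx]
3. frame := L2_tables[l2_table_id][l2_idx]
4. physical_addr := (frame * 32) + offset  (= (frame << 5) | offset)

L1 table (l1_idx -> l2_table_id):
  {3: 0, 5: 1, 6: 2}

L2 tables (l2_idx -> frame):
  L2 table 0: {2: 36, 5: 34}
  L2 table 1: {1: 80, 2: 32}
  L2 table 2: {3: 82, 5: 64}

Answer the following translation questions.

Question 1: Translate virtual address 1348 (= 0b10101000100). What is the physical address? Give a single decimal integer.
Answer: 1028

Derivation:
vaddr = 1348 = 0b10101000100
Split: l1_idx=5, l2_idx=2, offset=4
L1[5] = 1
L2[1][2] = 32
paddr = 32 * 32 + 4 = 1028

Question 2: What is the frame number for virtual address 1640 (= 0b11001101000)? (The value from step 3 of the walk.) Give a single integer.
Answer: 82

Derivation:
vaddr = 1640: l1_idx=6, l2_idx=3
L1[6] = 2; L2[2][3] = 82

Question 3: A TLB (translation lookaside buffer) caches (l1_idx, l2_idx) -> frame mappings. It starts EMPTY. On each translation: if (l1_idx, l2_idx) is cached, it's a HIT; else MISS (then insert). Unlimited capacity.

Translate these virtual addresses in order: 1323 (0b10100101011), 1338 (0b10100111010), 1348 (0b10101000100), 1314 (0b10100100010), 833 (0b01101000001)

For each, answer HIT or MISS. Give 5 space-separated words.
Answer: MISS HIT MISS HIT MISS

Derivation:
vaddr=1323: (5,1) not in TLB -> MISS, insert
vaddr=1338: (5,1) in TLB -> HIT
vaddr=1348: (5,2) not in TLB -> MISS, insert
vaddr=1314: (5,1) in TLB -> HIT
vaddr=833: (3,2) not in TLB -> MISS, insert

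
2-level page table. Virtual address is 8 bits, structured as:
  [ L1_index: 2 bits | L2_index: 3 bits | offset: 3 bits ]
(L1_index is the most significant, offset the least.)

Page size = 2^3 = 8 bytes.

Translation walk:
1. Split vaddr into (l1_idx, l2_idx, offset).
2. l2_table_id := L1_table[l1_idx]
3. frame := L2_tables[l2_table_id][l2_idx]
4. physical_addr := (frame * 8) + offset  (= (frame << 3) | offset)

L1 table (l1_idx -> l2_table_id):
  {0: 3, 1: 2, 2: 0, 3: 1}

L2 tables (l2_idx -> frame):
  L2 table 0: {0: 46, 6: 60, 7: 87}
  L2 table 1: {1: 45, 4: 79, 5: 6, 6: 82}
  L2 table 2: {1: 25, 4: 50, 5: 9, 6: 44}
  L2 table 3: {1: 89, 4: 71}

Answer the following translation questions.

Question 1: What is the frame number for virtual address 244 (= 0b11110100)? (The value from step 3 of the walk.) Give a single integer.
vaddr = 244: l1_idx=3, l2_idx=6
L1[3] = 1; L2[1][6] = 82

Answer: 82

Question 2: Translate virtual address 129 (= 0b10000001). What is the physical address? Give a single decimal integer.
vaddr = 129 = 0b10000001
Split: l1_idx=2, l2_idx=0, offset=1
L1[2] = 0
L2[0][0] = 46
paddr = 46 * 8 + 1 = 369

Answer: 369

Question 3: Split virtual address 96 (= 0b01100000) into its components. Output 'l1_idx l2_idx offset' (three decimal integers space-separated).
vaddr = 96 = 0b01100000
  top 2 bits -> l1_idx = 1
  next 3 bits -> l2_idx = 4
  bottom 3 bits -> offset = 0

Answer: 1 4 0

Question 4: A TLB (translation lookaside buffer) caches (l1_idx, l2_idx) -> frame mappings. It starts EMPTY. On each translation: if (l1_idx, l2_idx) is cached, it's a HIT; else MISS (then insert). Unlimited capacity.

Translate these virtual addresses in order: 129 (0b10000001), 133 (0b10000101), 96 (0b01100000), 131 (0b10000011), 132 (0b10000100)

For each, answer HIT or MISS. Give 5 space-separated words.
Answer: MISS HIT MISS HIT HIT

Derivation:
vaddr=129: (2,0) not in TLB -> MISS, insert
vaddr=133: (2,0) in TLB -> HIT
vaddr=96: (1,4) not in TLB -> MISS, insert
vaddr=131: (2,0) in TLB -> HIT
vaddr=132: (2,0) in TLB -> HIT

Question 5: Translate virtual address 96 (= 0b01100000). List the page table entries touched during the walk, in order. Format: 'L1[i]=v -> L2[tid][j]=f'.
vaddr = 96 = 0b01100000
Split: l1_idx=1, l2_idx=4, offset=0

Answer: L1[1]=2 -> L2[2][4]=50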